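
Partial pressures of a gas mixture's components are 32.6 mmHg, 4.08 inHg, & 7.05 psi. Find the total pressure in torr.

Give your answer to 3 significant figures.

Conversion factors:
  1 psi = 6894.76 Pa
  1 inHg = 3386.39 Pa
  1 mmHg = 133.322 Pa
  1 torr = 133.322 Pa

32.6 mmHg × 133.322 = 4346.3 Pa
4.08 inHg × 3386.39 = 13816.5 Pa
7.05 psi × 6894.76 = 48608.1 Pa
Total: 4346.3 + 13816.5 + 48608.1 = 66770.9 Pa
In torr: 66770.9 / 133.322 = 500.824 torr

501 torr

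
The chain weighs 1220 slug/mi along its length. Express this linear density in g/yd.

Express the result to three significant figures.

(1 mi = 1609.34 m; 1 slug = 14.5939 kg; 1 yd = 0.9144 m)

1.01×10⁴ g/yd

1220 slug/mi × 14.5939 kg/slug ÷ 1609.34 m/mi = 11.0633 kg/m
11.0633 kg/m ÷ 0.001 kg/g × 0.9144 m/yd = 10116.3 g/yd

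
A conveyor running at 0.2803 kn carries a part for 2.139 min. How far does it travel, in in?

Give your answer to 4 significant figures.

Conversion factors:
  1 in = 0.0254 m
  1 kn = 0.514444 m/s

728.6 in

0.2803 kn × 0.514444 = 0.144199 m/s
2.139 min × 60 = 128.34 s
d = v × t = 0.144199 m/s × 128.34 s = 18.5065 m
18.5065 m ÷ (0.0254 m/in) = 728.602 in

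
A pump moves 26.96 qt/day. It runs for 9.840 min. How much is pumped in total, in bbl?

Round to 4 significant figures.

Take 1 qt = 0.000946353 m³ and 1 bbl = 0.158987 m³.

0.001097 bbl

26.96 qt/day → 2.95297×10⁻⁷ m³/s
9.840 min → 590.4 s
V = Q × t = 2.95297×10⁻⁷ × 590.4 = 1.74343×10⁻⁴ m³
In bbl: 1.74343×10⁻⁴ / 0.158987 = 0.00109659 bbl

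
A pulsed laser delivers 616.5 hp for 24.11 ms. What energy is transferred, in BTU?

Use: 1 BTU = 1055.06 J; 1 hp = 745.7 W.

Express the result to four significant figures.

616.5 hp × 745.7 = 459724 W
24.11 ms × 0.001 = 0.02411 s
E = P × t = 459724 W × 0.02411 s = 11083.9 J
11083.9 J ÷ (1055.06 J/BTU) = 10.5055 BTU

10.51 BTU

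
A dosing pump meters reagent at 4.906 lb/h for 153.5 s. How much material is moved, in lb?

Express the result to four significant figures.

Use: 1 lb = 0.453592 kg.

4.906 lb/h → 6.18145×10⁻⁴ kg/s
m = ṁ × t = 6.18145×10⁻⁴ × 153.5 = 0.0948853 kg
In lb: 0.0948853 / 0.453592 = 0.209186 lb

0.2092 lb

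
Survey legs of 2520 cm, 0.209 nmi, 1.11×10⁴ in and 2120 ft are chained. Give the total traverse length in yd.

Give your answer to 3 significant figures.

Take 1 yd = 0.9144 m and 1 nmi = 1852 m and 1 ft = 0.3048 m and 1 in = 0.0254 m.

2520 cm × 0.01 = 25.2 m
0.209 nmi × 1852 = 387.068 m
1.11×10⁴ in × 0.0254 = 281.94 m
2120 ft × 0.3048 = 646.176 m
Sum: 25.2 + 387.068 + 281.94 + 646.176 = 1340.38 m
In yd: 1340.38 / 0.9144 = 1465.86 yd

1470 yd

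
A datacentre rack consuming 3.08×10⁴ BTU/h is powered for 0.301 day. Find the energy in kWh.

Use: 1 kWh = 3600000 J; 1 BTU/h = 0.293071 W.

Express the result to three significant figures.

3.08×10⁴ BTU/h × 0.293071 = 9026.59 W
0.301 day × 86400 = 26006.4 s
E = P × t = 9026.59 W × 26006.4 s = 2.34749×10⁸ J
2.34749×10⁸ J ÷ (3600000 J/kWh) = 65.2081 kWh

65.2 kWh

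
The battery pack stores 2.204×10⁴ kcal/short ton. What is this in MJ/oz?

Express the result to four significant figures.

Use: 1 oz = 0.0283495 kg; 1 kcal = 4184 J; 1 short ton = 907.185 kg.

0.002882 MJ/oz

2.204×10⁴ kcal/short ton × 4184 J/kcal ÷ 907.185 kg/short ton = 101650 J/kg
101650 J/kg ÷ 1000000 J/MJ × 0.0283495 kg/oz = 0.00288173 MJ/oz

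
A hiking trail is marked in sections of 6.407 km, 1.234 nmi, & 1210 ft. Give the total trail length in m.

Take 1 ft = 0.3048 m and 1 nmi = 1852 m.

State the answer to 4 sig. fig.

9061 m

6.407 km × 1000 → 6407 m
1.234 nmi × 1852 → 2285.37 m
1210 ft × 0.3048 → 368.808 m
Total: 6407 + 2285.37 + 368.808 = 9061.18 m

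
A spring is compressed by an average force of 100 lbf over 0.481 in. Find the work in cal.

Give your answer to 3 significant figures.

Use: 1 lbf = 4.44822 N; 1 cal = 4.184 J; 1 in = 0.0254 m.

100 lbf × 4.44822 = 444.822 N
0.481 in × 0.0254 = 0.0122174 m
W = F × d = 444.822 N × 0.0122174 m = 5.43457 J
5.43457 J ÷ (4.184 J/cal) = 1.29889 cal

1.30 cal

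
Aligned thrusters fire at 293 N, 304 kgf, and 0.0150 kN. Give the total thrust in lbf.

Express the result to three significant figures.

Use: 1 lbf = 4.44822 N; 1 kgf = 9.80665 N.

293 N (already N)
304 kgf × 9.80665 = 2981.22 N
0.0150 kN × 1000 = 15 N
Sum: 293 + 2981.22 + 15 = 3289.22 N
In lbf: 3289.22 / 4.44822 = 739.446 lbf

739 lbf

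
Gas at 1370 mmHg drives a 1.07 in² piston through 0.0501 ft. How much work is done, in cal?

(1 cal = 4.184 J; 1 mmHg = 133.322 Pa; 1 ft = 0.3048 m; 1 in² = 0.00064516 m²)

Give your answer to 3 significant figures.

1370 mmHg → 182651 Pa
1.07 in² → 6.90321×10⁻⁴ m²
F = P × A = 182651 × 6.90321×10⁻⁴ = 126.088 N
0.0501 ft → 0.0152705 m
W = F × d = 126.088 × 0.0152705 = 1.92543 J
In cal: 1.92543 / 4.184 = 0.460189 cal

0.460 cal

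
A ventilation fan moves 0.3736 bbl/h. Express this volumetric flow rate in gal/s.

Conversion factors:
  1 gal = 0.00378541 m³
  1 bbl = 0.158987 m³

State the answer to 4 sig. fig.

0.3736 bbl/h × 0.158987 m³/bbl ÷ 3600 s/h = 1.64993×10⁻⁵ m³/s
1.64993×10⁻⁵ m³/s ÷ 0.00378541 m³/gal = 0.00435866 gal/s

0.004359 gal/s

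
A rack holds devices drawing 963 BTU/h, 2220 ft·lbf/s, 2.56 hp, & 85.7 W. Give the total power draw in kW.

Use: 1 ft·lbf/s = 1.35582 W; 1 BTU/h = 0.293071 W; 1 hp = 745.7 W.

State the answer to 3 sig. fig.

963 BTU/h × 0.293071 → 282.227 W
2220 ft·lbf/s × 1.35582 → 3009.92 W
2.56 hp × 745.7 → 1908.99 W
85.7 W (already W)
Sum: 282.227 + 3009.92 + 1908.99 + 85.7 = 5286.84 W
In kW: 5286.84 / 1000 = 5.28684 kW

5.29 kW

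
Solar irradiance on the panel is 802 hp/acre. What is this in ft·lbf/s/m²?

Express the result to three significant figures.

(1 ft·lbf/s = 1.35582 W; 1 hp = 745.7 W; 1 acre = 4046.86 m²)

802 hp/acre × 745.7 W/hp ÷ 4046.86 m²/acre = 147.782 W/m²
147.782 W/m² ÷ 1.35582 W/ft·lbf/s = 108.998 ft·lbf/s/m²

109 ft·lbf/s/m²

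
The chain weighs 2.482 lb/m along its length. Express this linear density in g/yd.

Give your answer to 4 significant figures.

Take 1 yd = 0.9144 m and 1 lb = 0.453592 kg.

1029 g/yd

2.482 lb/m × 0.453592 kg/lb = 1.12582 kg/m
1.12582 kg/m ÷ 0.001 kg/g × 0.9144 m/yd = 1029.45 g/yd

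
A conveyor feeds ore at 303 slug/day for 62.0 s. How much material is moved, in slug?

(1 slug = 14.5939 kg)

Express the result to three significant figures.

0.217 slug

303 slug/day → 0.05118 kg/s
m = ṁ × t = 0.05118 × 62 = 3.17316 kg
In slug: 3.17316 / 14.5939 = 0.217431 slug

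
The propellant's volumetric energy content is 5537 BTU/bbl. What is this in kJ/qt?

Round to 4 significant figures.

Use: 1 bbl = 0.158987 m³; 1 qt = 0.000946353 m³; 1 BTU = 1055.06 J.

5537 BTU/bbl × 1055.06 J/BTU ÷ 0.158987 m³/bbl = 3.67443×10⁷ J/m³
3.67443×10⁷ J/m³ ÷ 1000 J/kJ × 0.000946353 m³/qt = 34.7731 kJ/qt

34.77 kJ/qt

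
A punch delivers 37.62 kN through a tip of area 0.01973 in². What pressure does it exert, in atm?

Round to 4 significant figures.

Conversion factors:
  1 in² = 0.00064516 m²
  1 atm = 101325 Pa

37.62 kN × 1000 = 37620 N
0.01973 in² × 0.00064516 = 1.2729×10⁻⁵ m²
P = F / A = 37620 N / 1.2729×10⁻⁵ m² = 2.95546×10⁹ Pa
2.95546×10⁹ Pa ÷ (101325 Pa/atm) = 29168.1 atm

2.917×10⁴ atm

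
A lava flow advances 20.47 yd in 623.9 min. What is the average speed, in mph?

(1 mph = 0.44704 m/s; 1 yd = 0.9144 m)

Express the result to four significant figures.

20.47 yd × 0.9144 = 18.7178 m
623.9 min × 60 = 37434 s
v = d / t = 18.7178 m / 37434 s = 5.00021×10⁻⁴ m/s
5.00021×10⁻⁴ m/s ÷ (0.44704 m/s/mph) = 0.00111852 mph

0.001119 mph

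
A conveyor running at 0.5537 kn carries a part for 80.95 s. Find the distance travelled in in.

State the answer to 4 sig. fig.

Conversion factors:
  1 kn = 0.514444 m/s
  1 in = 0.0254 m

907.8 in

0.5537 kn × 0.514444 → 0.284848 m/s
d = v × t = 0.284848 m/s × 80.95 s = 23.0584 m
23.0584 m ÷ (0.0254 m/in) = 907.811 in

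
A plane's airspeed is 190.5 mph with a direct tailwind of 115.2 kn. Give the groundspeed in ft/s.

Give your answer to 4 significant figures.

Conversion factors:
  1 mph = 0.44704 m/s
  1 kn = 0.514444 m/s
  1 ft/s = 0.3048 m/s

473.8 ft/s

190.5 mph × 0.44704 = 85.1611 m/s
115.2 kn × 0.514444 = 59.2639 m/s
Sum: 85.1611 + 59.2639 = 144.425 m/s
In ft/s: 144.425 / 0.3048 = 473.835 ft/s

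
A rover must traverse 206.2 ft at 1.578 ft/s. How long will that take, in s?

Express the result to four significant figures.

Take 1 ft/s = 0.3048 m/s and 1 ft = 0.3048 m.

206.2 ft × 0.3048 = 62.8498 m
1.578 ft/s × 0.3048 = 0.480974 m/s
t = d / v = 62.8498 m / 0.480974 m/s = 130.672 s

130.7 s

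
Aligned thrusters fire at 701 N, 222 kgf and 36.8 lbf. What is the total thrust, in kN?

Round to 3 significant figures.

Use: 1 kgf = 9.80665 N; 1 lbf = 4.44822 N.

701 N (already N)
222 kgf × 9.80665 → 2177.08 N
36.8 lbf × 4.44822 → 163.694 N
Total: 701 + 2177.08 + 163.694 = 3041.77 N
In kN: 3041.77 / 1000 = 3.04177 kN

3.04 kN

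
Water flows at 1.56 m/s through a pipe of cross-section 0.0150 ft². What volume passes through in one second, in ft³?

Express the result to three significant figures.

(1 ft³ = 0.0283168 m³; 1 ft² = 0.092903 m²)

0.0768 ft³

0.0150 ft² × 0.092903 → 0.00139354 m²
V = v × A × t = 1.56 m/s × 0.00139354 m² × 1 s = 0.00217392 m³
0.00217392 m³ ÷ (0.0283168 m³/ft³) = 0.0767714 ft³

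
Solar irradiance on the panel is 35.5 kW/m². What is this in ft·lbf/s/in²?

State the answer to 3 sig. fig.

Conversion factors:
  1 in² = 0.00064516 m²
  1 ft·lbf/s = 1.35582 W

35.5 kW/m² × 1000 W/kW = 35500 W/m²
35500 W/m² ÷ 1.35582 W/ft·lbf/s × 0.00064516 m²/in² = 16.8925 ft·lbf/s/in²

16.9 ft·lbf/s/in²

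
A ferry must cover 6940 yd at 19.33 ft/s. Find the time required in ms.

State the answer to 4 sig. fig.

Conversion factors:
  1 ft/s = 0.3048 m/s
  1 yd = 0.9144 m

6940 yd × 0.9144 = 6345.94 m
19.33 ft/s × 0.3048 = 5.89178 m/s
t = d / v = 6345.94 m / 5.89178 m/s = 1077.08 s
1077.08 s ÷ (0.001 s/ms) = 1.07708×10⁶ ms

1.077×10⁶ ms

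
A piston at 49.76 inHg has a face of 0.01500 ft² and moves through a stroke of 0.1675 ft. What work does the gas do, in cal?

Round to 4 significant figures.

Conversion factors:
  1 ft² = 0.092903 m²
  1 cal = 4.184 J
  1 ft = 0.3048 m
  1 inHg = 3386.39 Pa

2.865 cal

49.76 inHg → 168507 Pa
0.01500 ft² → 0.00139354 m²
F = P × A = 168507 × 0.00139354 = 234.821 N
0.1675 ft → 0.051054 m
W = F × d = 234.821 × 0.051054 = 11.9886 J
In cal: 11.9886 / 4.184 = 2.86534 cal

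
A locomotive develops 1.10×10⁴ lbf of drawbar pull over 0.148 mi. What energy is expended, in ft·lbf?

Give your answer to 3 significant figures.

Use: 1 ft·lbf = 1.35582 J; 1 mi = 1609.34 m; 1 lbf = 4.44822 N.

1.10×10⁴ lbf × 4.44822 = 48930.4 N
0.148 mi × 1609.34 = 238.182 m
W = F × d = 48930.4 N × 238.182 m = 1.16543×10⁷ J
1.16543×10⁷ J ÷ (1.35582 J/ft·lbf) = 8.59576×10⁶ ft·lbf

8.60×10⁶ ft·lbf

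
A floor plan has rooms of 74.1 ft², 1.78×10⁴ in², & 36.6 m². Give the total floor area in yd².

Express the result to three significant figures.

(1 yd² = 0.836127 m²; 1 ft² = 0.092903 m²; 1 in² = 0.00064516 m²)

65.7 yd²

74.1 ft² × 0.092903 → 6.88411 m²
1.78×10⁴ in² × 0.00064516 → 11.4838 m²
36.6 m² (already m²)
Combined: 6.88411 + 11.4838 + 36.6 = 54.9679 m²
In yd²: 54.9679 / 0.836127 = 65.7411 yd²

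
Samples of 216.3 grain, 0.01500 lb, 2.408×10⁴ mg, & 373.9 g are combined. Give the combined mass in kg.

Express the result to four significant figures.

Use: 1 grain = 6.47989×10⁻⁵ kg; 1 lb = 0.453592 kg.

216.3 grain × 6.47989×10⁻⁵ → 0.014016 kg
0.01500 lb × 0.453592 → 0.00680388 kg
2.408×10⁴ mg × 10⁻⁶ → 0.02408 kg
373.9 g × 0.001 → 0.3739 kg
Total: 0.014016 + 0.00680388 + 0.02408 + 0.3739 = 0.4188 kg

0.4188 kg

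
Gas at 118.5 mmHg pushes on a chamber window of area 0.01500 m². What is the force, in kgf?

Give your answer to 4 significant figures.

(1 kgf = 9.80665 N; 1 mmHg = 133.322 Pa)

118.5 mmHg × 133.322 → 15798.7 Pa
F = P × A = 15798.7 Pa × 0.015 m² = 236.98 N
236.98 N ÷ (9.80665 N/kgf) = 24.1652 kgf

24.17 kgf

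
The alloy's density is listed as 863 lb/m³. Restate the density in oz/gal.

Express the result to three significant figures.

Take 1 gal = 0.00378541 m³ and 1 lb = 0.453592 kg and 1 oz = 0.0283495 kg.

52.3 oz/gal

863 lb/m³ × 0.453592 kg/lb = 391.45 kg/m³
391.45 kg/m³ ÷ 0.0283495 kg/oz × 0.00378541 m³/gal = 52.269 oz/gal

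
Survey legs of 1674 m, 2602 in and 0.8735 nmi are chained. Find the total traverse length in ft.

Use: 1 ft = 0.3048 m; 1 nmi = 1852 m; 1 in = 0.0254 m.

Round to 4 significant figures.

1.102×10⁴ ft

1674 m (already m)
2602 in × 0.0254 = 66.0908 m
0.8735 nmi × 1852 = 1617.72 m
Sum: 1674 + 66.0908 + 1617.72 = 3357.81 m
In ft: 3357.81 / 0.3048 = 11016.4 ft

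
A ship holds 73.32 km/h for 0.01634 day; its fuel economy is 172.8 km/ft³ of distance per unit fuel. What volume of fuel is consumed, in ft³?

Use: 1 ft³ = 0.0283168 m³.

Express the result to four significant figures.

73.32 km/h → 20.3667 m/s
0.01634 day → 1411.78 s
d = v × t = 20.3667 × 1411.78 = 28753.3 m
172.8 km/ft³ → 6.10238×10⁶ m/m³
V = d / (distance per unit fuel) = 28753.3 / 6.10238×10⁶ = 0.00471182 m³
In ft³: 0.00471182 / 0.0283168 = 0.166397 ft³

0.1664 ft³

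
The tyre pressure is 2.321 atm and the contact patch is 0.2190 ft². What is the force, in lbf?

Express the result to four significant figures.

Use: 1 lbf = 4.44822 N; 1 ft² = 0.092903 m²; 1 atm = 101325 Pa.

1076 lbf

2.321 atm × 101325 = 235175 Pa
0.2190 ft² × 0.092903 = 0.0203458 m²
F = P × A = 235175 Pa × 0.0203458 m² = 4784.82 N
4784.82 N ÷ (4.44822 N/lbf) = 1075.67 lbf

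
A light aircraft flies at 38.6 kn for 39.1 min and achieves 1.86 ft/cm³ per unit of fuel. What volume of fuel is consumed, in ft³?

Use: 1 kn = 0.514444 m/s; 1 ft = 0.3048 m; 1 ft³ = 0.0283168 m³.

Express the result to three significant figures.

2.90 ft³

38.6 kn → 19.8575 m/s
39.1 min → 2346 s
d = v × t = 19.8575 × 2346 = 46585.7 m
1.86 ft/cm³ → 566928 m/m³
V = d / (distance per unit fuel) = 46585.7 / 566928 = 0.0821722 m³
In ft³: 0.0821722 / 0.0283168 = 2.90189 ft³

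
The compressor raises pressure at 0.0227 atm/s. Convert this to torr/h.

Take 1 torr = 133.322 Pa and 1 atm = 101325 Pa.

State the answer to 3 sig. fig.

0.0227 atm/s × 101325 Pa/atm = 2300.08 Pa/s
2300.08 Pa/s ÷ 133.322 Pa/torr × 3600 s/h = 62107.4 torr/h

6.21×10⁴ torr/h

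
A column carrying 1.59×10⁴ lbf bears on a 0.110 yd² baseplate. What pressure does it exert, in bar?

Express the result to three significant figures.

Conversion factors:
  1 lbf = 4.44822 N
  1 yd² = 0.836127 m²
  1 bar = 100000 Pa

1.59×10⁴ lbf × 4.44822 → 70726.7 N
0.110 yd² × 0.836127 → 0.091974 m²
P = F / A = 70726.7 N / 0.091974 m² = 768986 Pa
768986 Pa ÷ (100000 Pa/bar) = 7.68986 bar

7.69 bar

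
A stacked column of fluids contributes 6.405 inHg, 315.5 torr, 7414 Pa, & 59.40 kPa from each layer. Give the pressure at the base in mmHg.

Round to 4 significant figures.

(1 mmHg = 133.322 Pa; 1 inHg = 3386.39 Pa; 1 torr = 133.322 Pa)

979.3 mmHg

6.405 inHg × 3386.39 = 21689.8 Pa
315.5 torr × 133.322 = 42063.1 Pa
7414 Pa (already Pa)
59.40 kPa × 1000 = 59400 Pa
Combined: 21689.8 + 42063.1 + 7414 + 59400 = 130567 Pa
In mmHg: 130567 / 133.322 = 979.336 mmHg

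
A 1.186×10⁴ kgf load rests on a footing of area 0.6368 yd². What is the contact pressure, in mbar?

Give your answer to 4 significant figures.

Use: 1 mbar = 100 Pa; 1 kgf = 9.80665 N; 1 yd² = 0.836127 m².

1.186×10⁴ kgf × 9.80665 = 116307 N
0.6368 yd² × 0.836127 = 0.532446 m²
P = F / A = 116307 N / 0.532446 m² = 218439 Pa
218439 Pa ÷ (100 Pa/mbar) = 2184.39 mbar

2184 mbar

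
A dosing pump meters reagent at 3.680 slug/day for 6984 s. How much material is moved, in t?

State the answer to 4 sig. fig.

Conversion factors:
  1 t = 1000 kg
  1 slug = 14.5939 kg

3.680 slug/day → 6.21592×10⁻⁴ kg/s
m = ṁ × t = 6.21592×10⁻⁴ × 6984 = 4.3412 kg
In t: 4.3412 / 1000 = 0.0043412 t

0.004341 t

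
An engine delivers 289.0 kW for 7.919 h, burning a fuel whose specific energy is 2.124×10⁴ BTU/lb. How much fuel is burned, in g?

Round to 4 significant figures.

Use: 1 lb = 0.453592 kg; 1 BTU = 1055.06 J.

1.668×10⁵ g

289.0 kW → 289000 W
7.919 h → 28508.4 s
E = P × t = 289000 × 28508.4 = 8.23893×10⁹ J
2.124×10⁴ BTU/lb → 4.94045×10⁷ J/kg
m = E / e_s = 8.23893×10⁹ / 4.94045×10⁷ = 166.765 kg
In g: 166.765 / 0.001 = 166765 g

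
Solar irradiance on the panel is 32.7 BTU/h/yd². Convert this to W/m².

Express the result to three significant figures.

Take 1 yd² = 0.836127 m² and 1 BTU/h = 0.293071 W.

11.5 W/m²

32.7 BTU/h/yd² × 0.293071 W/BTU/h ÷ 0.836127 m²/yd² = 11.4617 W/m²
11.4617 W/m²  = 11.4617 W/m²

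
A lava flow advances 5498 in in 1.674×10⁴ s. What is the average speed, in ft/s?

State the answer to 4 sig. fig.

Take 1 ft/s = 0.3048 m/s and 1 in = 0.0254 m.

0.02737 ft/s

5498 in × 0.0254 = 139.649 m
v = d / t = 139.649 m / 16740 s = 0.00834223 m/s
0.00834223 m/s ÷ (0.3048 m/s/ft/s) = 0.0273695 ft/s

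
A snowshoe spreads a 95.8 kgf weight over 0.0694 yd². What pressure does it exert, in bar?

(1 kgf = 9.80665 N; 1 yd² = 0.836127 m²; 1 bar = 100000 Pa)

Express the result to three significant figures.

0.162 bar

95.8 kgf × 9.80665 = 939.477 N
0.0694 yd² × 0.836127 = 0.0580272 m²
P = F / A = 939.477 N / 0.0580272 m² = 16190.3 Pa
16190.3 Pa ÷ (100000 Pa/bar) = 0.161903 bar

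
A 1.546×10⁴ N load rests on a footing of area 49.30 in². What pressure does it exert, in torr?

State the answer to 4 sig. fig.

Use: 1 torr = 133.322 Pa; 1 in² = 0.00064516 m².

3646 torr

49.30 in² × 0.00064516 → 0.0318064 m²
P = F / A = 15460 N / 0.0318064 m² = 486066 Pa
486066 Pa ÷ (133.322 Pa/torr) = 3645.8 torr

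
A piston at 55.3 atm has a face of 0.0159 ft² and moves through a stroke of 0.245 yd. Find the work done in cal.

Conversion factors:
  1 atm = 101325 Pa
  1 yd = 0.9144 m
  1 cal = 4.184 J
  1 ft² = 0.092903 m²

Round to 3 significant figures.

55.3 atm → 5.60327×10⁶ Pa
0.0159 ft² → 0.00147716 m²
F = P × A = 5.60327×10⁶ × 0.00147716 = 8276.93 N
0.245 yd → 0.224028 m
W = F × d = 8276.93 × 0.224028 = 1854.26 J
In cal: 1854.26 / 4.184 = 443.179 cal

443 cal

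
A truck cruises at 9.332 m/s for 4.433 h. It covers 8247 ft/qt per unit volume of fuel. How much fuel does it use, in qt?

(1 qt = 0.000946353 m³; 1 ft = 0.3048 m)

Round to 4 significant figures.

4.433 h → 15958.8 s
d = v × t = 9.332 × 15958.8 = 148928 m
8247 ft/qt → 2.65618×10⁶ m/m³
V = d / (distance per unit fuel) = 148928 / 2.65618×10⁶ = 0.0560685 m³
In qt: 0.0560685 / 0.000946353 = 59.2469 qt

59.25 qt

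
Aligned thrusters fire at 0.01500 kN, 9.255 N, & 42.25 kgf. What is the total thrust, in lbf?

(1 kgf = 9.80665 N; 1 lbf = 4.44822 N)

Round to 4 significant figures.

0.01500 kN × 1000 → 15 N
9.255 N (already N)
42.25 kgf × 9.80665 → 414.331 N
Total: 15 + 9.255 + 414.331 = 438.586 N
In lbf: 438.586 / 4.44822 = 98.5981 lbf

98.60 lbf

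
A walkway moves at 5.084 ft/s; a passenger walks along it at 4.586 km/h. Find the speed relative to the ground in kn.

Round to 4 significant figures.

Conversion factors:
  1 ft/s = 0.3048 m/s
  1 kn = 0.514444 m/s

5.488 kn

5.084 ft/s × 0.3048 = 1.5496 m/s
4.586 km/h × (1/3.6) = 1.27389 m/s
Total: 1.5496 + 1.27389 = 2.82349 m/s
In kn: 2.82349 / 0.514444 = 5.48843 kn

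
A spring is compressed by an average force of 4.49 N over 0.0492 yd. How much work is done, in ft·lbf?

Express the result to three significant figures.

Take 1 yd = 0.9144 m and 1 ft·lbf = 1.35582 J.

0.149 ft·lbf

0.0492 yd × 0.9144 → 0.0449885 m
W = F × d = 4.49 N × 0.0449885 m = 0.201998 J
0.201998 J ÷ (1.35582 J/ft·lbf) = 0.148986 ft·lbf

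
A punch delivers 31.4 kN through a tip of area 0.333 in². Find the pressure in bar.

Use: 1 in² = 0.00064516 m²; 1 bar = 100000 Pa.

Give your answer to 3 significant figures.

31.4 kN × 1000 = 31400 N
0.333 in² × 0.00064516 = 2.14838×10⁻⁴ m²
P = F / A = 31400 N / 2.14838×10⁻⁴ m² = 1.46157×10⁸ Pa
1.46157×10⁸ Pa ÷ (100000 Pa/bar) = 1461.57 bar

1460 bar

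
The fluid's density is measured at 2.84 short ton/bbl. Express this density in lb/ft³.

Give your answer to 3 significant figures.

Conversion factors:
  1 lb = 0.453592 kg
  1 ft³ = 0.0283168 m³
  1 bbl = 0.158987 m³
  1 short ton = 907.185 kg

2.84 short ton/bbl × 907.185 kg/short ton ÷ 0.158987 m³/bbl = 16205.1 kg/m³
16205.1 kg/m³ ÷ 0.453592 kg/lb × 0.0283168 m³/ft³ = 1011.65 lb/ft³

1010 lb/ft³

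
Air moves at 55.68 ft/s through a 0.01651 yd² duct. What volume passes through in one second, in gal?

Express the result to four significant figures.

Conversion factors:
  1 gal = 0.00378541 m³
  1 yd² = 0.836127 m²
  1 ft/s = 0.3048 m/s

55.68 ft/s × 0.3048 = 16.9713 m/s
0.01651 yd² × 0.836127 = 0.0138045 m²
V = v × A × t = 16.9713 m/s × 0.0138045 m² × 1 s = 0.23428 m³
0.23428 m³ ÷ (0.00378541 m³/gal) = 61.8903 gal

61.89 gal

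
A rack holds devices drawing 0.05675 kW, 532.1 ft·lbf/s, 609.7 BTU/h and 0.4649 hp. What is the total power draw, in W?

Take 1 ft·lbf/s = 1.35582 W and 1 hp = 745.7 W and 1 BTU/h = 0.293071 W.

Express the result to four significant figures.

1304 W

0.05675 kW × 1000 = 56.75 W
532.1 ft·lbf/s × 1.35582 = 721.432 W
609.7 BTU/h × 0.293071 = 178.685 W
0.4649 hp × 745.7 = 346.676 W
Total: 56.75 + 721.432 + 178.685 + 346.676 = 1303.54 W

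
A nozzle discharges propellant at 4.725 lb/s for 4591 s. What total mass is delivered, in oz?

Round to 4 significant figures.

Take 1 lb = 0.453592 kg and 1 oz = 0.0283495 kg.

4.725 lb/s → 2.14322 kg/s
m = ṁ × t = 2.14322 × 4591 = 9839.52 kg
In oz: 9839.52 / 0.0283495 = 347079 oz

3.471×10⁵ oz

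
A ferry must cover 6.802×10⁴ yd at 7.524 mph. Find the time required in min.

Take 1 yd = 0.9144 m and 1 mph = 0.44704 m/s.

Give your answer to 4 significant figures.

6.802×10⁴ yd × 0.9144 → 62197.5 m
7.524 mph × 0.44704 → 3.36353 m/s
t = d / v = 62197.5 m / 3.36353 m/s = 18491.7 s
18491.7 s ÷ (60 s/min) = 308.195 min

308.2 min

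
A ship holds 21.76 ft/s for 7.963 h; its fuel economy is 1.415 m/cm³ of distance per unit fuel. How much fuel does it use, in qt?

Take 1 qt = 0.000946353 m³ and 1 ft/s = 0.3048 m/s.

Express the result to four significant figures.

21.76 ft/s → 6.63245 m/s
7.963 h → 28666.8 s
d = v × t = 6.63245 × 28666.8 = 190131 m
1.415 m/cm³ → 1.415×10⁶ m/m³
V = d / (distance per unit fuel) = 190131 / 1.415×10⁶ = 0.134368 m³
In qt: 0.134368 / 0.000946353 = 141.985 qt

142.0 qt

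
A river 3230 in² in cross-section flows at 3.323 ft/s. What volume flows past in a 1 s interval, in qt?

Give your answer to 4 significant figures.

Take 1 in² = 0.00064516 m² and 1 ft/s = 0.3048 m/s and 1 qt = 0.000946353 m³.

2230 qt

3.323 ft/s × 0.3048 → 1.01285 m/s
3230 in² × 0.00064516 → 2.08387 m²
V = v × A × t = 1.01285 m/s × 2.08387 m² × 1 s = 2.11065 m³
2.11065 m³ ÷ (0.000946353 m³/qt) = 2230.3 qt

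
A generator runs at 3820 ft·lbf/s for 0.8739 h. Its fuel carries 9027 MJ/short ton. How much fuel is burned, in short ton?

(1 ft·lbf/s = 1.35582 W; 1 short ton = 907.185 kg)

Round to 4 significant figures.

0.001805 short ton

3820 ft·lbf/s → 5179.23 W
0.8739 h → 3146.04 s
E = P × t = 5179.23 × 3146.04 = 1.62941×10⁷ J
9027 MJ/short ton → 9.95056×10⁶ J/kg
m = E / e_s = 1.62941×10⁷ / 9.95056×10⁶ = 1.63751 kg
In short ton: 1.63751 / 907.185 = 0.00180505 short ton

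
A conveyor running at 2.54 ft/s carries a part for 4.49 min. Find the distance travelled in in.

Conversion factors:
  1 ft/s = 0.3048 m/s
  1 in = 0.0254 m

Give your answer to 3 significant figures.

8210 in

2.54 ft/s × 0.3048 → 0.774192 m/s
4.49 min × 60 → 269.4 s
d = v × t = 0.774192 m/s × 269.4 s = 208.567 m
208.567 m ÷ (0.0254 m/in) = 8211.3 in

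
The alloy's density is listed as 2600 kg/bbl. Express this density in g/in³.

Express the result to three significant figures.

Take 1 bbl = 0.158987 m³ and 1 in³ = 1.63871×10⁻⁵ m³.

2600 kg/bbl ÷ 0.158987 m³/bbl = 16353.5 kg/m³
16353.5 kg/m³ ÷ 0.001 kg/g × 1.63871×10⁻⁵ m³/in³ = 267.986 g/in³

268 g/in³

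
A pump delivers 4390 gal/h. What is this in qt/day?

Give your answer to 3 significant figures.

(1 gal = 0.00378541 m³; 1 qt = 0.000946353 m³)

4390 gal/h × 0.00378541 m³/gal ÷ 3600 s/h = 0.0046161 m³/s
0.0046161 m³/s ÷ 0.000946353 m³/qt × 86400 s/day = 421440 qt/day

4.21×10⁵ qt/day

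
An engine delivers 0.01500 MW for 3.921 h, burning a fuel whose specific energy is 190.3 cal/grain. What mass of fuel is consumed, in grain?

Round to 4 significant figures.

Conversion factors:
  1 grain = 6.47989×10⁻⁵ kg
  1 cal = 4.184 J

0.01500 MW → 15000 W
3.921 h → 14115.6 s
E = P × t = 15000 × 14115.6 = 2.11734×10⁸ J
190.3 cal/grain → 1.22875×10⁷ J/kg
m = E / e_s = 2.11734×10⁸ / 1.22875×10⁷ = 17.2317 kg
In grain: 17.2317 / 6.47989×10⁻⁵ = 265926 grain

2.659×10⁵ grain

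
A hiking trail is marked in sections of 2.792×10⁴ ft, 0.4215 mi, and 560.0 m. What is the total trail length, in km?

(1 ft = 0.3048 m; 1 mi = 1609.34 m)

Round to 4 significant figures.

9.748 km

2.792×10⁴ ft × 0.3048 = 8510.02 m
0.4215 mi × 1609.34 = 678.337 m
560.0 m (already m)
Total: 8510.02 + 678.337 + 560 = 9748.36 m
In km: 9748.36 / 1000 = 9.74836 km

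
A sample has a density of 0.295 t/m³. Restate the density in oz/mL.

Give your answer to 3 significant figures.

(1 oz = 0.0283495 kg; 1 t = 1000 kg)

0.0104 oz/mL

0.295 t/m³ × 1000 kg/t = 295 kg/m³
295 kg/m³ ÷ 0.0283495 kg/oz × 10⁻⁶ m³/mL = 0.0104058 oz/mL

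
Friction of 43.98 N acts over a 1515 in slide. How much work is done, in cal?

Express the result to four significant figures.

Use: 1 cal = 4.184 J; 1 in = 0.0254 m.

1515 in × 0.0254 = 38.481 m
W = F × d = 43.98 N × 38.481 m = 1692.39 J
1692.39 J ÷ (4.184 J/cal) = 404.491 cal

404.5 cal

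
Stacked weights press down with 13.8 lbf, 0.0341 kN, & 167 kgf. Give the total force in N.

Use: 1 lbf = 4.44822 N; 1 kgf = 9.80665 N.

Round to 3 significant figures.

13.8 lbf × 4.44822 = 61.3854 N
0.0341 kN × 1000 = 34.1 N
167 kgf × 9.80665 = 1637.71 N
Sum: 61.3854 + 34.1 + 1637.71 = 1733.2 N

1730 N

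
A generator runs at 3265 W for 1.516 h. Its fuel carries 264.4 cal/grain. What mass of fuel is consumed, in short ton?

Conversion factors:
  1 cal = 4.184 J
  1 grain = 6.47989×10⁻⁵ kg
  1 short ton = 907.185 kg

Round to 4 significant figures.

0.001151 short ton

1.516 h → 5457.6 s
E = P × t = 3265 × 5457.6 = 1.78191×10⁷ J
264.4 cal/grain → 1.7072×10⁷ J/kg
m = E / e_s = 1.78191×10⁷ / 1.7072×10⁷ = 1.04376 kg
In short ton: 1.04376 / 907.185 = 0.00115055 short ton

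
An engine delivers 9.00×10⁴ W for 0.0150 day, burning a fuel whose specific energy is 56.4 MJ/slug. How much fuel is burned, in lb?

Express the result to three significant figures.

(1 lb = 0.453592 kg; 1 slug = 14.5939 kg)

66.5 lb

0.0150 day → 1296 s
E = P × t = 90000 × 1296 = 1.1664×10⁸ J
56.4 MJ/slug → 3.86463×10⁶ J/kg
m = E / e_s = 1.1664×10⁸ / 3.86463×10⁶ = 30.1814 kg
In lb: 30.1814 / 0.453592 = 66.5387 lb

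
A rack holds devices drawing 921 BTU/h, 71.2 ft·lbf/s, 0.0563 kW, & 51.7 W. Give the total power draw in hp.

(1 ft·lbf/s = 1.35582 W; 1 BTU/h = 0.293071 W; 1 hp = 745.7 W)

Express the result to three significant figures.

921 BTU/h × 0.293071 = 269.918 W
71.2 ft·lbf/s × 1.35582 = 96.5344 W
0.0563 kW × 1000 = 56.3 W
51.7 W (already W)
Combined: 269.918 + 96.5344 + 56.3 + 51.7 = 474.452 W
In hp: 474.452 / 745.7 = 0.636251 hp

0.636 hp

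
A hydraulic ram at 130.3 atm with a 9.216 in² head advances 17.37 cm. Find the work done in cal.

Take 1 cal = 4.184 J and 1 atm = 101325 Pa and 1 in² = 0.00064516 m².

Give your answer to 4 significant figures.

130.3 atm → 1.32026×10⁷ Pa
9.216 in² → 0.00594579 m²
F = P × A = 1.32026×10⁷ × 0.00594579 = 78499.9 N
17.37 cm → 0.1737 m
W = F × d = 78499.9 × 0.1737 = 13635.4 J
In cal: 13635.4 / 4.184 = 3258.94 cal

3259 cal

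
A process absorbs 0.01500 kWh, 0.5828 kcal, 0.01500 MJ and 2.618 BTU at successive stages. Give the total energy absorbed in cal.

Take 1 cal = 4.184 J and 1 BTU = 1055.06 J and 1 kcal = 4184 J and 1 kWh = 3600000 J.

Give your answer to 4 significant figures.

1.773×10⁴ cal

0.01500 kWh × 3600000 → 54000 J
0.5828 kcal × 4184 → 2438.44 J
0.01500 MJ × 1000000 → 15000 J
2.618 BTU × 1055.06 → 2762.15 J
Total: 54000 + 2438.44 + 15000 + 2762.15 = 74200.6 J
In cal: 74200.6 / 4.184 = 17734.4 cal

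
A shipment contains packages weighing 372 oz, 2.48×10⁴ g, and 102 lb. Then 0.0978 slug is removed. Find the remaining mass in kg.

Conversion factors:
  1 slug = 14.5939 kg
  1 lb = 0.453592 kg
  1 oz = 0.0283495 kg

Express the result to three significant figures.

372 oz × 0.0283495 = 10.546 kg
2.48×10⁴ g × 0.001 = 24.8 kg
102 lb × 0.453592 = 46.2664 kg
0.0978 slug × 14.5939 = 1.42728 kg
Result: 10.546 + 24.8 + 46.2664 − 1.42728 = 80.1851 kg

80.2 kg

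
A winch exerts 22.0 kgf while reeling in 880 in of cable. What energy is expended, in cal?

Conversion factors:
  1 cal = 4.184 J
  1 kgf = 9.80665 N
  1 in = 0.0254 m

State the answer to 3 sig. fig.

22.0 kgf × 9.80665 → 215.746 N
880 in × 0.0254 → 22.352 m
W = F × d = 215.746 N × 22.352 m = 4822.35 J
4822.35 J ÷ (4.184 J/cal) = 1152.57 cal

1150 cal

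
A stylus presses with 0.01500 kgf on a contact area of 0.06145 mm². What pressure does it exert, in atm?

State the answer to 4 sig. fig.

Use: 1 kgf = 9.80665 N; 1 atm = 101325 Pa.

23.63 atm

0.01500 kgf × 9.80665 → 0.1471 N
0.06145 mm² × 10⁻⁶ → 6.145×10⁻⁸ m²
P = F / A = 0.1471 N / 6.145×10⁻⁸ m² = 2.39382×10⁶ Pa
2.39382×10⁶ Pa ÷ (101325 Pa/atm) = 23.6252 atm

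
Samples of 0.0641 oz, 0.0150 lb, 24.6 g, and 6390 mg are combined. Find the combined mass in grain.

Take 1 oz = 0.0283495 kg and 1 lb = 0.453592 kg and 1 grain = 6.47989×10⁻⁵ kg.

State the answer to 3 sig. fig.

0.0641 oz × 0.0283495 = 0.0018172 kg
0.0150 lb × 0.453592 = 0.00680388 kg
24.6 g × 0.001 = 0.0246 kg
6390 mg × 10⁻⁶ = 0.00639 kg
Total: 0.0018172 + 0.00680388 + 0.0246 + 0.00639 = 0.0396111 kg
In grain: 0.0396111 / 6.47989×10⁻⁵ = 611.293 grain

611 grain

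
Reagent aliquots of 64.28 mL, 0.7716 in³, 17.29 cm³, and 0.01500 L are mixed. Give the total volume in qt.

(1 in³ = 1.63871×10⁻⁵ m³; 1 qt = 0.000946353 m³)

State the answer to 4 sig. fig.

0.1154 qt

64.28 mL × 10⁻⁶ = 6.428×10⁻⁵ m³
0.7716 in³ × 1.63871×10⁻⁵ = 1.26443×10⁻⁵ m³
17.29 cm³ × 10⁻⁶ = 1.729×10⁻⁵ m³
0.01500 L × 0.001 = 1.5×10⁻⁵ m³
Total: 6.428×10⁻⁵ + 1.26443×10⁻⁵ + 1.729×10⁻⁵ + 1.5×10⁻⁵ = 1.09214×10⁻⁴ m³
In qt: 1.09214×10⁻⁴ / 0.000946353 = 0.115405 qt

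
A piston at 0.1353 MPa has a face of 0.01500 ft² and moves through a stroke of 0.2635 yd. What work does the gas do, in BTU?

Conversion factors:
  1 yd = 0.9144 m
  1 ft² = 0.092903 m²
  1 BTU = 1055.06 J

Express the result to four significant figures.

0.1353 MPa → 135300 Pa
0.01500 ft² → 0.00139354 m²
F = P × A = 135300 × 0.00139354 = 188.546 N
0.2635 yd → 0.240944 m
W = F × d = 188.546 × 0.240944 = 45.429 J
In BTU: 45.429 / 1055.06 = 0.0430582 BTU

0.04306 BTU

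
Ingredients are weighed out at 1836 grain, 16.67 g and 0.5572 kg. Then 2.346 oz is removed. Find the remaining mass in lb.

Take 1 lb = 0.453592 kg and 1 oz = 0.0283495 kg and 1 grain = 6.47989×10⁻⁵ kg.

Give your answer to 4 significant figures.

1.381 lb

1836 grain × 6.47989×10⁻⁵ = 0.118971 kg
16.67 g × 0.001 = 0.01667 kg
0.5572 kg (already kg)
2.346 oz × 0.0283495 = 0.0665079 kg
Result: 0.118971 + 0.01667 + 0.5572 − 0.0665079 = 0.626333 kg
In lb: 0.626333 / 0.453592 = 1.38083 lb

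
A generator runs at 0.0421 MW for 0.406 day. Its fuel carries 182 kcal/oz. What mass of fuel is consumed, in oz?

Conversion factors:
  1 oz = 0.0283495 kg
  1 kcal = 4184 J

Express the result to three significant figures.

0.0421 MW → 42100 W
0.406 day → 35078.4 s
E = P × t = 42100 × 35078.4 = 1.4768×10⁹ J
182 kcal/oz → 2.68607×10⁷ J/kg
m = E / e_s = 1.4768×10⁹ / 2.68607×10⁷ = 54.98 kg
In oz: 54.98 / 0.0283495 = 1939.36 oz

1940 oz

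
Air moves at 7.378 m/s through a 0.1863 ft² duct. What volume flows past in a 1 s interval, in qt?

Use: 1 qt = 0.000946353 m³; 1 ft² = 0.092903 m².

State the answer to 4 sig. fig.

134.9 qt

0.1863 ft² × 0.092903 → 0.0173078 m²
V = v × A × t = 7.378 m/s × 0.0173078 m² × 1 s = 0.127697 m³
0.127697 m³ ÷ (0.000946353 m³/qt) = 134.936 qt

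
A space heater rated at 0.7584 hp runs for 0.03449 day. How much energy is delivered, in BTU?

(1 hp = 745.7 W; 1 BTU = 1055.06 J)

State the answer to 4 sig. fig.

0.7584 hp × 745.7 → 565.539 W
0.03449 day × 86400 → 2979.94 s
E = P × t = 565.539 W × 2979.94 s = 1.68527×10⁶ J
1.68527×10⁶ J ÷ (1055.06 J/BTU) = 1597.32 BTU

1597 BTU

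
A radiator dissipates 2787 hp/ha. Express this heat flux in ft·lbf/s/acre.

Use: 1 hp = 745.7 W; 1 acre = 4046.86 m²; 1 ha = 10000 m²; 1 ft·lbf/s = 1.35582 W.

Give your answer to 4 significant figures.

6.203×10⁵ ft·lbf/s/acre

2787 hp/ha × 745.7 W/hp ÷ 10000 m²/ha = 207.827 W/m²
207.827 W/m² ÷ 1.35582 W/ft·lbf/s × 4046.86 m²/acre = 620323 ft·lbf/s/acre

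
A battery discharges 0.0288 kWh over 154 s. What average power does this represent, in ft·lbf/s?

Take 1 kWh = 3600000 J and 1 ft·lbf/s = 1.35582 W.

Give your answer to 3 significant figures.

0.0288 kWh × 3600000 = 103680 J
P = E / t = 103680 J / 154 s = 673.247 W
673.247 W ÷ (1.35582 W/ft·lbf/s) = 496.561 ft·lbf/s

497 ft·lbf/s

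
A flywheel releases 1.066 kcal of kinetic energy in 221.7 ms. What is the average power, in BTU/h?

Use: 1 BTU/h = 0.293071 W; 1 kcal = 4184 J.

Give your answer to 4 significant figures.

1.066 kcal × 4184 → 4460.14 J
221.7 ms × 0.001 → 0.2217 s
P = E / t = 4460.14 J / 0.2217 s = 20117.9 W
20117.9 W ÷ (0.293071 W/BTU/h) = 68645.1 BTU/h

6.865×10⁴ BTU/h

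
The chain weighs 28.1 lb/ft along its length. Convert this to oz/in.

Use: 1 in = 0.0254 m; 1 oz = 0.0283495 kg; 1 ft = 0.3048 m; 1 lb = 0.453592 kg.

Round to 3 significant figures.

37.5 oz/in

28.1 lb/ft × 0.453592 kg/lb ÷ 0.3048 m/ft = 41.8174 kg/m
41.8174 kg/m ÷ 0.0283495 kg/oz × 0.0254 m/in = 37.4667 oz/in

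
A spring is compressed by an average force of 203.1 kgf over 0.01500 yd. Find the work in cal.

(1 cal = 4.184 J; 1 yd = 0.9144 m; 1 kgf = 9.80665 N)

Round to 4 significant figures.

6.529 cal

203.1 kgf × 9.80665 = 1991.73 N
0.01500 yd × 0.9144 = 0.013716 m
W = F × d = 1991.73 N × 0.013716 m = 27.3186 J
27.3186 J ÷ (4.184 J/cal) = 6.5293 cal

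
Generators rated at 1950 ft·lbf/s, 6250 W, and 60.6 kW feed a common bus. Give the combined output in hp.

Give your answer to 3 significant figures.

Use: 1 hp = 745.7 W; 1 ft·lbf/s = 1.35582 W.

1950 ft·lbf/s × 1.35582 = 2643.85 W
6250 W (already W)
60.6 kW × 1000 = 60600 W
Combined: 2643.85 + 6250 + 60600 = 69493.8 W
In hp: 69493.8 / 745.7 = 93.1927 hp

93.2 hp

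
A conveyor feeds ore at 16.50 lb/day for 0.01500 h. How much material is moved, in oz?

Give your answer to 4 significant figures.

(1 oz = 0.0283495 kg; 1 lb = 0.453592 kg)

0.1650 oz

16.50 lb/day → 8.66235×10⁻⁵ kg/s
0.01500 h → 54 s
m = ṁ × t = 8.66235×10⁻⁵ × 54 = 0.00467767 kg
In oz: 0.00467767 / 0.0283495 = 0.165 oz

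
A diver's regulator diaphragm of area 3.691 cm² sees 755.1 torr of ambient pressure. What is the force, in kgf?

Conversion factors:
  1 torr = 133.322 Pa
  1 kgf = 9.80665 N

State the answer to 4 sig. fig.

3.789 kgf

755.1 torr × 133.322 = 100671 Pa
3.691 cm² × 0.0001 = 3.691×10⁻⁴ m²
F = P × A = 100671 Pa × 3.691×10⁻⁴ m² = 37.1577 N
37.1577 N ÷ (9.80665 N/kgf) = 3.78903 kgf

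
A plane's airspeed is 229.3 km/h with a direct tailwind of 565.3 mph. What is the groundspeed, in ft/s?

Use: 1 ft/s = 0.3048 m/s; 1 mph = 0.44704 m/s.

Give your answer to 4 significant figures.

1038 ft/s

229.3 km/h × (1/3.6) = 63.6944 m/s
565.3 mph × 0.44704 = 252.712 m/s
Combined: 63.6944 + 252.712 = 316.406 m/s
In ft/s: 316.406 / 0.3048 = 1038.08 ft/s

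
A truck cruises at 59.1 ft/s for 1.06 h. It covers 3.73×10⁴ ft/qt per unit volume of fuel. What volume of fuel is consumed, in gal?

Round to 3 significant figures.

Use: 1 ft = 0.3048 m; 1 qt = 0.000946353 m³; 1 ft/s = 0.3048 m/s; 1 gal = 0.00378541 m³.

1.51 gal

59.1 ft/s → 18.0137 m/s
1.06 h → 3816 s
d = v × t = 18.0137 × 3816 = 68740.3 m
3.73×10⁴ ft/qt → 1.20135×10⁷ m/m³
V = d / (distance per unit fuel) = 68740.3 / 1.20135×10⁷ = 0.00572192 m³
In gal: 0.00572192 / 0.00378541 = 1.51157 gal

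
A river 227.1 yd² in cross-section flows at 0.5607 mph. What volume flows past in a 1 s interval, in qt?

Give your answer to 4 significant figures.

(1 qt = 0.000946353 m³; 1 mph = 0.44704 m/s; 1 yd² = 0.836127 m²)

0.5607 mph × 0.44704 = 0.250655 m/s
227.1 yd² × 0.836127 = 189.884 m²
V = v × A × t = 0.250655 m/s × 189.884 m² × 1 s = 47.5954 m³
47.5954 m³ ÷ (0.000946353 m³/qt) = 50293.5 qt

5.029×10⁴ qt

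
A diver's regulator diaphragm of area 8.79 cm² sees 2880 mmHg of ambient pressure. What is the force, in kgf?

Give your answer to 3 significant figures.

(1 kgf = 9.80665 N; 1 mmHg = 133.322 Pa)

34.4 kgf

2880 mmHg × 133.322 = 383967 Pa
8.79 cm² × 0.0001 = 8.79×10⁻⁴ m²
F = P × A = 383967 Pa × 8.79×10⁻⁴ m² = 337.507 N
337.507 N ÷ (9.80665 N/kgf) = 34.4161 kgf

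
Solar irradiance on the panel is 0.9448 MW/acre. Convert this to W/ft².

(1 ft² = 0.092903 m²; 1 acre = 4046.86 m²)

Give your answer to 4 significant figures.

21.69 W/ft²

0.9448 MW/acre × 1000000 W/MW ÷ 4046.86 m²/acre = 233.465 W/m²
233.465 W/m² × 0.092903 m²/ft² = 21.6896 W/ft²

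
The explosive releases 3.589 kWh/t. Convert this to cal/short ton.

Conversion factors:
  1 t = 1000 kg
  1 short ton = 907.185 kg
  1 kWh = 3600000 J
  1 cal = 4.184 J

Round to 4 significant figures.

2.801×10⁶ cal/short ton

3.589 kWh/t × 3600000 J/kWh ÷ 1000 kg/t = 12920.4 J/kg
12920.4 J/kg ÷ 4.184 J/cal × 907.185 kg/short ton = 2.80143×10⁶ cal/short ton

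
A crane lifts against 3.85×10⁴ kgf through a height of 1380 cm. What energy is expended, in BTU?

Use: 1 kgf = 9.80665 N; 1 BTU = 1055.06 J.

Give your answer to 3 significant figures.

4940 BTU

3.85×10⁴ kgf × 9.80665 → 377556 N
1380 cm × 0.01 → 13.8 m
W = F × d = 377556 N × 13.8 m = 5.21027×10⁶ J
5.21027×10⁶ J ÷ (1055.06 J/BTU) = 4938.36 BTU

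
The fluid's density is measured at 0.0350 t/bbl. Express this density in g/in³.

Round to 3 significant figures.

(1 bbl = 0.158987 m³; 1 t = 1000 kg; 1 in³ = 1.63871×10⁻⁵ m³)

3.61 g/in³

0.0350 t/bbl × 1000 kg/t ÷ 0.158987 m³/bbl = 220.144 kg/m³
220.144 kg/m³ ÷ 0.001 kg/g × 1.63871×10⁻⁵ m³/in³ = 3.60752 g/in³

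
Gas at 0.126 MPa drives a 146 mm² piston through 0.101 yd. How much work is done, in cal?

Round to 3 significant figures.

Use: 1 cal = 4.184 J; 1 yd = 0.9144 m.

0.406 cal

0.126 MPa → 126000 Pa
146 mm² → 1.46×10⁻⁴ m²
F = P × A = 126000 × 1.46×10⁻⁴ = 18.396 N
0.101 yd → 0.0923544 m
W = F × d = 18.396 × 0.0923544 = 1.69895 J
In cal: 1.69895 / 4.184 = 0.406059 cal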